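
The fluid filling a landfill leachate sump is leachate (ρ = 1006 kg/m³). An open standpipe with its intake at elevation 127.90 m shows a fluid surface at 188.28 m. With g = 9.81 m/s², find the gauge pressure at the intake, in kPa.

P ≈ 596 kPa

Pressure head ψ = h − z = 188.28 − 127.90 = 60.38 m.
P = ρgψ = 1006 × 9.81 × 60.38 = 595882 Pa ≈ 596 kPa.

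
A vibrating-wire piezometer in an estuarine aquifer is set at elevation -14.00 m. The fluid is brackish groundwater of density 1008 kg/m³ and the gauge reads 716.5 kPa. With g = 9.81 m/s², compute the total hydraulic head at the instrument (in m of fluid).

ψ = P/(ρg) = 716.5×1000 / (1008 × 9.81) = 72.46 m.
h = z + ψ = -14.00 + 72.46 = 58.46 m.

h ≈ 58.46 m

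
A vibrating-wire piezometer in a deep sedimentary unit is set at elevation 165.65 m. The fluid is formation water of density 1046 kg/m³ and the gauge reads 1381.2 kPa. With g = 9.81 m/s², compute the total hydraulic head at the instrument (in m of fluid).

ψ = P/(ρg) = 1381.2×1000 / (1046 × 9.81) = 134.60 m.
h = z + ψ = 165.65 + 134.60 = 300.25 m.

h ≈ 300.25 m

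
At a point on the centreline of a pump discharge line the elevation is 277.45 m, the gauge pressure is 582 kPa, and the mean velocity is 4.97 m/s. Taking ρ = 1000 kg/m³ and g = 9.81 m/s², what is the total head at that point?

Pressure head ψ = P/(ρg) = 582×1000 / (1000 × 9.81) = 59.33 m.
Velocity head = v²/(2g) = 4.97² / (2 × 9.81) = 1.259 m.
h = z + ψ + v²/(2g) = 277.45 + 59.33 + 1.259 = 338.04 m.

h ≈ 338.04 m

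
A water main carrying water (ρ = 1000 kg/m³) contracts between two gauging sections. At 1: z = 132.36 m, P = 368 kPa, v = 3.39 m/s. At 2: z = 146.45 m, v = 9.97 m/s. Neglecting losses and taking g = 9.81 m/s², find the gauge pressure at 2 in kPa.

Pressure head at 1: ψ₁ = P₁/(ρg) = 368×1000 / (1000 × 9.81) = 37.51 m.
Velocity heads: v₁²/2g = 3.39²/19.62 = 0.586 m; v₂²/2g = 9.97²/19.62 = 5.066 m.
Total head H = z₁ + ψ₁ + v₁²/2g = 132.36 + 37.51 + 0.586 = 170.46 m.
ψ₂ = H − z₂ − v₂²/2g = 170.46 − 146.45 − 5.066 = 18.94 m.
P₂ = ρgψ₂ = 1000 × 9.81 × 18.94 ≈ 186 kPa.

P₂ ≈ 186 kPa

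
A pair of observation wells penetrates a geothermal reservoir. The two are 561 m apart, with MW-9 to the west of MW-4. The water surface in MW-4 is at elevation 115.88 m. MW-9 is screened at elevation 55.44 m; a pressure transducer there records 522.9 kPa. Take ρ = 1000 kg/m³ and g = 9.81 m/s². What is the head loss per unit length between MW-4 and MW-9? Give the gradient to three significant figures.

Total head at MW-4: h = 115.88 m (water level in the piezometer is the total head).
Pressure head at MW-9: ψ = P/(ρg) = 522.9×1000 / (1000 × 9.81) = 53.30 m.
Total head at MW-9: h = z + ψ = 55.44 + 53.30 = 108.74 m.
Head difference: h(MW-4) − h(MW-9) = 115.88 − 108.74 = 7.14 m.
Hydraulic gradient: i = |Δh| / L = 7.14 / 561 = 0.0127.

i ≈ 0.0127 m/m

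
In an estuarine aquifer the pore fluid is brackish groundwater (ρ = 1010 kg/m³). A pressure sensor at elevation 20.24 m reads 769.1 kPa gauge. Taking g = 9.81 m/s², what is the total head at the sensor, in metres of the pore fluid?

ψ = P/(ρg) = 769.1×1000 / (1010 × 9.81) = 77.62 m.
h = z + ψ = 20.24 + 77.62 = 97.86 m.

h ≈ 97.86 m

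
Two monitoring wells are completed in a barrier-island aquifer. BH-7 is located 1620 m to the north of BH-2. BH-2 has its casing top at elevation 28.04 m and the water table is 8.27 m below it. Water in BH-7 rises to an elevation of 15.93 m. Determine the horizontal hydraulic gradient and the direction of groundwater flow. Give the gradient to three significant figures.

i ≈ 0.00237; groundwater flows toward the north

Total head at BH-2: h = 28.04 − 8.27 = 19.77 m.
Total head at BH-7: h = 15.93 m (water level in the piezometer is the total head).
Head difference: h(BH-2) − h(BH-7) = 19.77 − 15.93 = 3.84 m.
Hydraulic gradient: i = |Δh| / L = 3.84 / 1620 = 0.00237.
Flow is from higher to lower head: from BH-2 toward BH-7, i.e. toward the north.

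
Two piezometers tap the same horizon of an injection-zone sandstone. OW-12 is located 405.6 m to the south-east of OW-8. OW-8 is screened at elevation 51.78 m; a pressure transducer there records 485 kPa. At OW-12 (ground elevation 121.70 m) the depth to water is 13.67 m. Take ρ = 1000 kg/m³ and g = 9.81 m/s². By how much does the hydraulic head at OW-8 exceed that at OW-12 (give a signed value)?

Δh ≈ -6.81 m

Pressure head at OW-8: ψ = P/(ρg) = 485×1000 / (1000 × 9.81) = 49.44 m.
Total head at OW-8: h = z + ψ = 51.78 + 49.44 = 101.22 m.
Total head at OW-12: h = 121.70 − 13.67 = 108.03 m.
Head difference: h(OW-8) − h(OW-12) = 101.22 − 108.03 = -6.81 m.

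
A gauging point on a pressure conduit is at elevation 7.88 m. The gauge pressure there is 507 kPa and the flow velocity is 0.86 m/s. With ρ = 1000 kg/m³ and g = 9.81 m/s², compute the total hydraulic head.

Pressure head ψ = P/(ρg) = 507×1000 / (1000 × 9.81) = 51.68 m.
Velocity head = v²/(2g) = 0.86² / (2 × 9.81) = 0.038 m.
h = z + ψ + v²/(2g) = 7.88 + 51.68 + 0.038 = 59.60 m.

h ≈ 59.60 m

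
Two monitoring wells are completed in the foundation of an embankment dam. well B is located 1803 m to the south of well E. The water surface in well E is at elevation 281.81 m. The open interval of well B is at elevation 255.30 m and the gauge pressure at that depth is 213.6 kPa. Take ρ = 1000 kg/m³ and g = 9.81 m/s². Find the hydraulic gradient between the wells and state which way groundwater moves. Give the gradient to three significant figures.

Total head at well E: h = 281.81 m (water level in the piezometer is the total head).
Pressure head at well B: ψ = P/(ρg) = 213.6×1000 / (1000 × 9.81) = 21.77 m.
Total head at well B: h = z + ψ = 255.30 + 21.77 = 277.07 m.
Head difference: h(well E) − h(well B) = 281.81 − 277.07 = 4.74 m.
Hydraulic gradient: i = |Δh| / L = 4.74 / 1803 = 0.00263.
Flow is from higher to lower head: from well E toward well B, i.e. toward the south.

i ≈ 0.00263; groundwater flows toward the south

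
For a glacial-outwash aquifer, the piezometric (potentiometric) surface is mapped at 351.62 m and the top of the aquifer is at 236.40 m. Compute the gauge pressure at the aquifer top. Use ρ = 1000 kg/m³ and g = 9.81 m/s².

Pressure head at the aquifer top: ψ = h − z = 351.62 − 236.40 = 115.22 m.
P = ρgψ = 1000 × 9.81 × 115.22 = 1130308 Pa ≈ 1130 kPa.

P ≈ 1130 kPa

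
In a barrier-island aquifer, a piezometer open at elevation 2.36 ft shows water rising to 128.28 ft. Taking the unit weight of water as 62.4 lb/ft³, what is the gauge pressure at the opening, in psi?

Pressure head ψ = h − z = 128.28 − 2.36 = 125.92 ft.
P = γ·ψ / 144 = 62.4 × 125.92 / 144 = 54.6 psi.

P ≈ 54.6 psi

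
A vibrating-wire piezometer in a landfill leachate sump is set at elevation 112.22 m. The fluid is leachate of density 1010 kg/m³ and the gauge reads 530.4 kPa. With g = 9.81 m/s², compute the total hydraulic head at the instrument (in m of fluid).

ψ = P/(ρg) = 530.4×1000 / (1010 × 9.81) = 53.53 m.
h = z + ψ = 112.22 + 53.53 = 165.75 m.

h ≈ 165.75 m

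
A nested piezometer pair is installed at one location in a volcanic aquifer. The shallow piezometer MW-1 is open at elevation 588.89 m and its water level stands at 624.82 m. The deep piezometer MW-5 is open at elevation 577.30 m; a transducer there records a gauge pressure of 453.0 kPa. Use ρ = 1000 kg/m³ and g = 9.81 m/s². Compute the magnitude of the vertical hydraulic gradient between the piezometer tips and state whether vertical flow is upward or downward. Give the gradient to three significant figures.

|i_v| ≈ 0.116; vertical flow is downward

Total head at MW-1: h = 624.82 m (water level in the standpipe).
Pressure head at MW-5: ψ = P/(ρg) = 453.0×1000 / (1000 × 9.81) = 46.18 m.
Total head at MW-5: h = z + ψ = 577.30 + 46.18 = 623.48 m.
Δh = h(MW-1) − h(MW-5) = 624.82 − 623.48 = 1.34 m.
Vertical separation Δz = 588.89 − 577.30 = 11.59 m.
|i_v| = |Δh| / Δz = 1.34 / 11.59 = 0.116.
Head is higher in the shallow piezometer, so vertical flow is downward (recharge condition).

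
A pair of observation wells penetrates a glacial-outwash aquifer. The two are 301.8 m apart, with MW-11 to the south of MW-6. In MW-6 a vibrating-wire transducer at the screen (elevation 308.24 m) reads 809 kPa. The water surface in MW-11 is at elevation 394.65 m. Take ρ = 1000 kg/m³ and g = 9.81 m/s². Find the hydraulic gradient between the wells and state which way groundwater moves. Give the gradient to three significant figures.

Pressure head at MW-6: ψ = P/(ρg) = 809×1000 / (1000 × 9.81) = 82.47 m.
Total head at MW-6: h = z + ψ = 308.24 + 82.47 = 390.71 m.
Total head at MW-11: h = 394.65 m (water level in the piezometer is the total head).
Head difference: h(MW-6) − h(MW-11) = 390.71 − 394.65 = -3.94 m.
Hydraulic gradient: i = |Δh| / L = 3.94 / 301.8 = 0.0131.
Flow is from higher to lower head: from MW-11 toward MW-6, i.e. toward the north.

i ≈ 0.0131; groundwater flows toward the north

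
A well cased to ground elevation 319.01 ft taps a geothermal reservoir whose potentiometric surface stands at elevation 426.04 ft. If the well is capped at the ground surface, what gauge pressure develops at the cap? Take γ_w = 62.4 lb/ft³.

P ≈ 46.4 psi

Head above the cap: Δh = 426.04 − 319.01 = 107.03 ft.
P = γΔh/144 = 62.4 × 107.03 / 144 = 46.4 psi.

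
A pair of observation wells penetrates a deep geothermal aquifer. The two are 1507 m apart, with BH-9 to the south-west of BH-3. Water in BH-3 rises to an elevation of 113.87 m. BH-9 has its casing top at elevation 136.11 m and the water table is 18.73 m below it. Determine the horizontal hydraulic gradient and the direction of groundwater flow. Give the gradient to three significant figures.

Total head at BH-3: h = 113.87 m (water level in the piezometer is the total head).
Total head at BH-9: h = 136.11 − 18.73 = 117.38 m.
Head difference: h(BH-3) − h(BH-9) = 113.87 − 117.38 = -3.51 m.
Hydraulic gradient: i = |Δh| / L = 3.51 / 1507 = 0.00233.
Flow is from higher to lower head: from BH-9 toward BH-3, i.e. toward the north-east.

i ≈ 0.00233; groundwater flows toward the north-east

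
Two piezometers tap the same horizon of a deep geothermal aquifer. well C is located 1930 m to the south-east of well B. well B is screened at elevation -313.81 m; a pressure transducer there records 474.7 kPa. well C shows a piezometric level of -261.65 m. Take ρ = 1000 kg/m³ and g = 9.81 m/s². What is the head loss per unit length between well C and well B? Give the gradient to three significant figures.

Pressure head at well B: ψ = P/(ρg) = 474.7×1000 / (1000 × 9.81) = 48.39 m.
Total head at well B: h = z + ψ = -313.81 + 48.39 = -265.42 m.
Total head at well C: h = -261.65 m (water level in the piezometer is the total head).
Head difference: h(well B) − h(well C) = -265.42 − (-261.65) = -3.77 m.
Hydraulic gradient: i = |Δh| / L = 3.77 / 1930 = 0.00195.

i ≈ 0.00195 m/m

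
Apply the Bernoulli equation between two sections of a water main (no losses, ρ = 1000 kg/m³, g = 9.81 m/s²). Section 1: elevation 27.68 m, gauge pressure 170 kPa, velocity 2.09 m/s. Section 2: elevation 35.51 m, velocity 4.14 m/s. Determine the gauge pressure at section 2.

Pressure head at 1: ψ₁ = P₁/(ρg) = 170×1000 / (1000 × 9.81) = 17.33 m.
Velocity heads: v₁²/2g = 2.09²/19.62 = 0.223 m; v₂²/2g = 4.14²/19.62 = 0.874 m.
Total head H = z₁ + ψ₁ + v₁²/2g = 27.68 + 17.33 + 0.223 = 45.23 m.
ψ₂ = H − z₂ − v₂²/2g = 45.23 − 35.51 − 0.874 = 8.85 m.
P₂ = ρgψ₂ = 1000 × 9.81 × 8.85 ≈ 86.8 kPa.

P₂ ≈ 86.8 kPa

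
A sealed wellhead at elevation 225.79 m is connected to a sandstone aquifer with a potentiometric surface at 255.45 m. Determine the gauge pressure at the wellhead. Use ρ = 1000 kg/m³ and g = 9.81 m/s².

Head above the cap: Δh = 255.45 − 225.79 = 29.66 m.
P = ρgΔh = 1000 × 9.81 × 29.66 = 290965 Pa ≈ 291 kPa.

P ≈ 291 kPa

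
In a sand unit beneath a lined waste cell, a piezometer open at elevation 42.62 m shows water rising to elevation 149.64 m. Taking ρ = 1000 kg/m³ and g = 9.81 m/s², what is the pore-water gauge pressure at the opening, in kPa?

P ≈ 1050 kPa

Pressure head ψ = h − z = 149.64 − 42.62 = 107.02 m.
P = ρgψ = 1000 × 9.81 × 107.02 = 1049866 Pa ≈ 1050 kPa.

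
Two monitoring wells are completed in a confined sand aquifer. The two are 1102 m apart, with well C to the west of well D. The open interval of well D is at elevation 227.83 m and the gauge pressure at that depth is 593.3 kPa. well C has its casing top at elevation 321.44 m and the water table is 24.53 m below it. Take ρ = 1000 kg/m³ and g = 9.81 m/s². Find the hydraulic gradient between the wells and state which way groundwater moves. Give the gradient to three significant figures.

Pressure head at well D: ψ = P/(ρg) = 593.3×1000 / (1000 × 9.81) = 60.48 m.
Total head at well D: h = z + ψ = 227.83 + 60.48 = 288.31 m.
Total head at well C: h = 321.44 − 24.53 = 296.91 m.
Head difference: h(well D) − h(well C) = 288.31 − 296.91 = -8.60 m.
Hydraulic gradient: i = |Δh| / L = 8.60 / 1102 = 0.00780.
Flow is from higher to lower head: from well C toward well D, i.e. toward the east.

i ≈ 0.00780; groundwater flows toward the east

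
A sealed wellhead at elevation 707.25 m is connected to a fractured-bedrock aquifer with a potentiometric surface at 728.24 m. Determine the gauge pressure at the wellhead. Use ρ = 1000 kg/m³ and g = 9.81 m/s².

Head above the cap: Δh = 728.24 − 707.25 = 20.99 m.
P = ρgΔh = 1000 × 9.81 × 20.99 = 205912 Pa ≈ 206 kPa.

P ≈ 206 kPa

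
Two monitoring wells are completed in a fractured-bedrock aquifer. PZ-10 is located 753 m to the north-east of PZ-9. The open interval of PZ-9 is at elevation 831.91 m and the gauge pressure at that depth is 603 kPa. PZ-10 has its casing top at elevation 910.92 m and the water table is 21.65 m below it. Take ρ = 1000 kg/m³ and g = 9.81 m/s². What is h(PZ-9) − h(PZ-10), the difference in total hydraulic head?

Pressure head at PZ-9: ψ = P/(ρg) = 603×1000 / (1000 × 9.81) = 61.47 m.
Total head at PZ-9: h = z + ψ = 831.91 + 61.47 = 893.38 m.
Total head at PZ-10: h = 910.92 − 21.65 = 889.27 m.
Head difference: h(PZ-9) − h(PZ-10) = 893.38 − 889.27 = 4.11 m.

Δh ≈ 4.11 m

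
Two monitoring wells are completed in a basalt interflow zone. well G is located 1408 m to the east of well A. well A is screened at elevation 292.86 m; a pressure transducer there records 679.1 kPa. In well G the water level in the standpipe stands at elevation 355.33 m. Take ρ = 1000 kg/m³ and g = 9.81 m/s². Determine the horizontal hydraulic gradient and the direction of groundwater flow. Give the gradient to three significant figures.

Pressure head at well A: ψ = P/(ρg) = 679.1×1000 / (1000 × 9.81) = 69.23 m.
Total head at well A: h = z + ψ = 292.86 + 69.23 = 362.09 m.
Total head at well G: h = 355.33 m (water level in the piezometer is the total head).
Head difference: h(well A) − h(well G) = 362.09 − 355.33 = 6.76 m.
Hydraulic gradient: i = |Δh| / L = 6.76 / 1408 = 0.00480.
Flow is from higher to lower head: from well A toward well G, i.e. toward the east.

i ≈ 0.00480; groundwater flows toward the east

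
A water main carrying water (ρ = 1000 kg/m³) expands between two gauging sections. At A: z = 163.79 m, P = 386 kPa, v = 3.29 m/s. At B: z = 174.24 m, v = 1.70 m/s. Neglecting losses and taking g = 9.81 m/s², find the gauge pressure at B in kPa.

Pressure head at A: ψ₁ = P₁/(ρg) = 386×1000 / (1000 × 9.81) = 39.35 m.
Velocity heads: v₁²/2g = 3.29²/19.62 = 0.552 m; v₂²/2g = 1.70²/19.62 = 0.147 m.
Total head H = z₁ + ψ₁ + v₁²/2g = 163.79 + 39.35 + 0.552 = 203.69 m.
ψ₂ = H − z₂ − v₂²/2g = 203.69 − 174.24 − 0.147 = 29.30 m.
P₂ = ρgψ₂ = 1000 × 9.81 × 29.30 ≈ 287 kPa.

P₂ ≈ 287 kPa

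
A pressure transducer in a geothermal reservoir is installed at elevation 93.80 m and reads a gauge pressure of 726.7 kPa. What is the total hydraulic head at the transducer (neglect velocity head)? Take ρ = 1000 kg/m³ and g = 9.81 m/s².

ψ = P/(ρg) = 726.7×1000 / (1000 × 9.81) = 74.08 m.
h = z + ψ = 93.80 + 74.08 = 167.88 m.

h ≈ 167.88 m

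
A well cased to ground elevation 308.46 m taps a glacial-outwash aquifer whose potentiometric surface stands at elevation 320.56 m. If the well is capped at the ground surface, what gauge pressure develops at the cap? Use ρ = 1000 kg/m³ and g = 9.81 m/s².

P ≈ 119 kPa

Head above the cap: Δh = 320.56 − 308.46 = 12.10 m.
P = ρgΔh = 1000 × 9.81 × 12.10 = 118701 Pa ≈ 119 kPa.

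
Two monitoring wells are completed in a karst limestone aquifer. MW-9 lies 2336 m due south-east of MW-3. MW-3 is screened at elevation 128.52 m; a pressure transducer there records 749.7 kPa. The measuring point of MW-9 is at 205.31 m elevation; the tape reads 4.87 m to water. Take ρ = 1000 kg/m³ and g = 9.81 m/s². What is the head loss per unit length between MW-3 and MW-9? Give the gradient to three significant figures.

i ≈ 0.00193 m/m

Pressure head at MW-3: ψ = P/(ρg) = 749.7×1000 / (1000 × 9.81) = 76.42 m.
Total head at MW-3: h = z + ψ = 128.52 + 76.42 = 204.94 m.
Total head at MW-9: h = 205.31 − 4.87 = 200.44 m.
Head difference: h(MW-3) − h(MW-9) = 204.94 − 200.44 = 4.50 m.
Hydraulic gradient: i = |Δh| / L = 4.50 / 2336 = 0.00193.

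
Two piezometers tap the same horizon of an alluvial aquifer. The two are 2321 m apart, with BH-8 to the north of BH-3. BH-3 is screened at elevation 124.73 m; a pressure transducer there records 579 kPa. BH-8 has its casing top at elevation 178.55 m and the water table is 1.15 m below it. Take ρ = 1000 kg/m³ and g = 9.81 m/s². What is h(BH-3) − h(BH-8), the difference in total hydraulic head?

Pressure head at BH-3: ψ = P/(ρg) = 579×1000 / (1000 × 9.81) = 59.02 m.
Total head at BH-3: h = z + ψ = 124.73 + 59.02 = 183.75 m.
Total head at BH-8: h = 178.55 − 1.15 = 177.40 m.
Head difference: h(BH-3) − h(BH-8) = 183.75 − 177.40 = 6.35 m.

Δh ≈ 6.35 m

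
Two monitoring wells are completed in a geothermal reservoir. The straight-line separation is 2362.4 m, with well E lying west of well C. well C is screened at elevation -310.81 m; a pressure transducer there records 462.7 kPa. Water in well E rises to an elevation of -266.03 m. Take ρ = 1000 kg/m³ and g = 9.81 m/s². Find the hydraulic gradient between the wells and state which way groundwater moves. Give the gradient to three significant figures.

Pressure head at well C: ψ = P/(ρg) = 462.7×1000 / (1000 × 9.81) = 47.17 m.
Total head at well C: h = z + ψ = -310.81 + 47.17 = -263.64 m.
Total head at well E: h = -266.03 m (water level in the piezometer is the total head).
Head difference: h(well C) − h(well E) = -263.64 − (-266.03) = 2.39 m.
Hydraulic gradient: i = |Δh| / L = 2.39 / 2362.4 = 0.00101.
Flow is from higher to lower head: from well C toward well E, i.e. toward the west.

i ≈ 0.00101; groundwater flows toward the west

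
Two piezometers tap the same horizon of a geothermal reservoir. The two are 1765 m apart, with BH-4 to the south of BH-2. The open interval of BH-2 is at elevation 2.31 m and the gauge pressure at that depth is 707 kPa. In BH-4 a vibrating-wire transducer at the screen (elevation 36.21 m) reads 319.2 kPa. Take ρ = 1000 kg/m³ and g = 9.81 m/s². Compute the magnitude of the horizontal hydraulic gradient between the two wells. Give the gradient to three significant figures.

i ≈ 0.00319

Pressure head at BH-2: ψ = P/(ρg) = 707×1000 / (1000 × 9.81) = 72.07 m.
Total head at BH-2: h = z + ψ = 2.31 + 72.07 = 74.38 m.
Pressure head at BH-4: ψ = P/(ρg) = 319.2×1000 / (1000 × 9.81) = 32.54 m.
Total head at BH-4: h = z + ψ = 36.21 + 32.54 = 68.75 m.
Head difference: h(BH-2) − h(BH-4) = 74.38 − 68.75 = 5.63 m.
Hydraulic gradient: i = |Δh| / L = 5.63 / 1765 = 0.00319.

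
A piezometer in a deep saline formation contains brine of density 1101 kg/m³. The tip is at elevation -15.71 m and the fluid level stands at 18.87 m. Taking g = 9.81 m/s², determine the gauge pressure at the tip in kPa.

P ≈ 373 kPa

Pressure head ψ = h − z = 18.87 − (-15.71) = 34.58 m.
P = ρgψ = 1101 × 9.81 × 34.58 = 373492 Pa ≈ 373 kPa.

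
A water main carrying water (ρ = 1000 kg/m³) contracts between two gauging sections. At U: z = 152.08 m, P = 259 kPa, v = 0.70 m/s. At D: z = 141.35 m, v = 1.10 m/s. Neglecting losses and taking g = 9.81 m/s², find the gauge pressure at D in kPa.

Pressure head at U: ψ₁ = P₁/(ρg) = 259×1000 / (1000 × 9.81) = 26.40 m.
Velocity heads: v₁²/2g = 0.70²/19.62 = 0.025 m; v₂²/2g = 1.10²/19.62 = 0.062 m.
Total head H = z₁ + ψ₁ + v₁²/2g = 152.08 + 26.40 + 0.025 = 178.51 m.
ψ₂ = H − z₂ − v₂²/2g = 178.51 − 141.35 − 0.062 = 37.10 m.
P₂ = ρgψ₂ = 1000 × 9.81 × 37.10 ≈ 364 kPa.

P₂ ≈ 364 kPa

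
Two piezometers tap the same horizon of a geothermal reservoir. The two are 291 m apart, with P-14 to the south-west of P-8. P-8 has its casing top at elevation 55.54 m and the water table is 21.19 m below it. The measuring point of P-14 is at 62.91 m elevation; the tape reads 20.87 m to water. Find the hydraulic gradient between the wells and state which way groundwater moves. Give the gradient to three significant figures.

Total head at P-8: h = 55.54 − 21.19 = 34.35 m.
Total head at P-14: h = 62.91 − 20.87 = 42.04 m.
Head difference: h(P-8) − h(P-14) = 34.35 − 42.04 = -7.69 m.
Hydraulic gradient: i = |Δh| / L = 7.69 / 291 = 0.0264.
Flow is from higher to lower head: from P-14 toward P-8, i.e. toward the north-east.

i ≈ 0.0264; groundwater flows toward the north-east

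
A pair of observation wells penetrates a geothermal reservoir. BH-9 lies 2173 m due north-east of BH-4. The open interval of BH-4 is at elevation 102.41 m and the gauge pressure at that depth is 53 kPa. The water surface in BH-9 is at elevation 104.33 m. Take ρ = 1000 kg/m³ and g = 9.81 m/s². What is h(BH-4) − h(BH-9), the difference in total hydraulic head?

Δh ≈ 3.48 m

Pressure head at BH-4: ψ = P/(ρg) = 53×1000 / (1000 × 9.81) = 5.40 m.
Total head at BH-4: h = z + ψ = 102.41 + 5.40 = 107.81 m.
Total head at BH-9: h = 104.33 m (water level in the piezometer is the total head).
Head difference: h(BH-4) − h(BH-9) = 107.81 − 104.33 = 3.48 m.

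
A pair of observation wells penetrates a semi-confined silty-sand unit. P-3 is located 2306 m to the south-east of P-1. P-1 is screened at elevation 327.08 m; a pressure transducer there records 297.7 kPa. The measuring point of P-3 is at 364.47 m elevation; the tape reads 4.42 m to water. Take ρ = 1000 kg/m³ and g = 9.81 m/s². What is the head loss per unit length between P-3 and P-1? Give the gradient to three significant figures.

Pressure head at P-1: ψ = P/(ρg) = 297.7×1000 / (1000 × 9.81) = 30.35 m.
Total head at P-1: h = z + ψ = 327.08 + 30.35 = 357.43 m.
Total head at P-3: h = 364.47 − 4.42 = 360.05 m.
Head difference: h(P-1) − h(P-3) = 357.43 − 360.05 = -2.62 m.
Hydraulic gradient: i = |Δh| / L = 2.62 / 2306 = 0.00114.

i ≈ 0.00114 m/m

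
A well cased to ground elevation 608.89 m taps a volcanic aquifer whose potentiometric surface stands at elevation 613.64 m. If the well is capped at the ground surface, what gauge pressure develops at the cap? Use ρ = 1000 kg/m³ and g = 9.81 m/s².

P ≈ 46.6 kPa

Head above the cap: Δh = 613.64 − 608.89 = 4.75 m.
P = ρgΔh = 1000 × 9.81 × 4.75 = 46598 Pa ≈ 46.6 kPa.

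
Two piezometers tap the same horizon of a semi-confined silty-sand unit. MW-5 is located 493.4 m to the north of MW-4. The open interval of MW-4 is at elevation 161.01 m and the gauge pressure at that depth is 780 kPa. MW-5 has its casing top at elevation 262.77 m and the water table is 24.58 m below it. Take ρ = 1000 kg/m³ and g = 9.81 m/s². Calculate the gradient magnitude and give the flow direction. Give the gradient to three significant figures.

Pressure head at MW-4: ψ = P/(ρg) = 780×1000 / (1000 × 9.81) = 79.51 m.
Total head at MW-4: h = z + ψ = 161.01 + 79.51 = 240.52 m.
Total head at MW-5: h = 262.77 − 24.58 = 238.19 m.
Head difference: h(MW-4) − h(MW-5) = 240.52 − 238.19 = 2.33 m.
Hydraulic gradient: i = |Δh| / L = 2.33 / 493.4 = 0.00472.
Flow is from higher to lower head: from MW-4 toward MW-5, i.e. toward the north.

i ≈ 0.00472; groundwater flows toward the north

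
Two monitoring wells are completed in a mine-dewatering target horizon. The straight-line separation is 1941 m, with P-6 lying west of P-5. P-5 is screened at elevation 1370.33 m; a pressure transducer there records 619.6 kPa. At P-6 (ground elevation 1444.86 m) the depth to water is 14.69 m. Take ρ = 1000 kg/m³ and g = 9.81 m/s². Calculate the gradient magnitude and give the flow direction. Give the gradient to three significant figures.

Pressure head at P-5: ψ = P/(ρg) = 619.6×1000 / (1000 × 9.81) = 63.16 m.
Total head at P-5: h = z + ψ = 1370.33 + 63.16 = 1433.49 m.
Total head at P-6: h = 1444.86 − 14.69 = 1430.17 m.
Head difference: h(P-5) − h(P-6) = 1433.49 − 1430.17 = 3.32 m.
Hydraulic gradient: i = |Δh| / L = 3.32 / 1941 = 0.00171.
Flow is from higher to lower head: from P-5 toward P-6, i.e. toward the west.

i ≈ 0.00171; groundwater flows toward the west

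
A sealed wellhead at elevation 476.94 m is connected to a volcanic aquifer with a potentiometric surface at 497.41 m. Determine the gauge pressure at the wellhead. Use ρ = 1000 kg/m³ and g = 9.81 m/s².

P ≈ 201 kPa

Head above the cap: Δh = 497.41 − 476.94 = 20.47 m.
P = ρgΔh = 1000 × 9.81 × 20.47 = 200811 Pa ≈ 201 kPa.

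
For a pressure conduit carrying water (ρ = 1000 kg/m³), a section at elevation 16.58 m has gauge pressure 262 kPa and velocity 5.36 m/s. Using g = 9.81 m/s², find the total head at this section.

h ≈ 44.75 m

Pressure head ψ = P/(ρg) = 262×1000 / (1000 × 9.81) = 26.71 m.
Velocity head = v²/(2g) = 5.36² / (2 × 9.81) = 1.464 m.
h = z + ψ + v²/(2g) = 16.58 + 26.71 + 1.464 = 44.75 m.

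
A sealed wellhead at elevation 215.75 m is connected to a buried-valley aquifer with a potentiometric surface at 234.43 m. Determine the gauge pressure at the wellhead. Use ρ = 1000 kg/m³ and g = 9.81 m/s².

P ≈ 183 kPa

Head above the cap: Δh = 234.43 − 215.75 = 18.68 m.
P = ρgΔh = 1000 × 9.81 × 18.68 = 183251 Pa ≈ 183 kPa.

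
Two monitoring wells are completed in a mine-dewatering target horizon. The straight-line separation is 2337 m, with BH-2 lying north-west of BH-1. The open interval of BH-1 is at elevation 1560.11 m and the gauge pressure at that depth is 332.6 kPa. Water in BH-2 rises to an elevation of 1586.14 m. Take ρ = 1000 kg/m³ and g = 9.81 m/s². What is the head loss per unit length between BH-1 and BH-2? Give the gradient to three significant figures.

Pressure head at BH-1: ψ = P/(ρg) = 332.6×1000 / (1000 × 9.81) = 33.90 m.
Total head at BH-1: h = z + ψ = 1560.11 + 33.90 = 1594.01 m.
Total head at BH-2: h = 1586.14 m (water level in the piezometer is the total head).
Head difference: h(BH-1) − h(BH-2) = 1594.01 − 1586.14 = 7.87 m.
Hydraulic gradient: i = |Δh| / L = 7.87 / 2337 = 0.00337.

i ≈ 0.00337 m/m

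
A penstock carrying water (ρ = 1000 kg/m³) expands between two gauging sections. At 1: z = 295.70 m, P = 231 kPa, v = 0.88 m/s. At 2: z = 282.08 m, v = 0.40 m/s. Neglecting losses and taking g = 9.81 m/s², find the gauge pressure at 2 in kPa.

Pressure head at 1: ψ₁ = P₁/(ρg) = 231×1000 / (1000 × 9.81) = 23.55 m.
Velocity heads: v₁²/2g = 0.88²/19.62 = 0.039 m; v₂²/2g = 0.40²/19.62 = 0.008 m.
Total head H = z₁ + ψ₁ + v₁²/2g = 295.70 + 23.55 + 0.039 = 319.29 m.
ψ₂ = H − z₂ − v₂²/2g = 319.29 − 282.08 − 0.008 = 37.20 m.
P₂ = ρgψ₂ = 1000 × 9.81 × 37.20 ≈ 365 kPa.

P₂ ≈ 365 kPa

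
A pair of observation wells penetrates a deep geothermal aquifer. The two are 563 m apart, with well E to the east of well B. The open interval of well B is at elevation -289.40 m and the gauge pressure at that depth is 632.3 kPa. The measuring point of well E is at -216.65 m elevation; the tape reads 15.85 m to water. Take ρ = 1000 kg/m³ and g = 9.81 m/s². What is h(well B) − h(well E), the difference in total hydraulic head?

Pressure head at well B: ψ = P/(ρg) = 632.3×1000 / (1000 × 9.81) = 64.45 m.
Total head at well B: h = z + ψ = -289.40 + 64.45 = -224.95 m.
Total head at well E: h = -216.65 − 15.85 = -232.50 m.
Head difference: h(well B) − h(well E) = -224.95 − (-232.50) = 7.55 m.

Δh ≈ 7.55 m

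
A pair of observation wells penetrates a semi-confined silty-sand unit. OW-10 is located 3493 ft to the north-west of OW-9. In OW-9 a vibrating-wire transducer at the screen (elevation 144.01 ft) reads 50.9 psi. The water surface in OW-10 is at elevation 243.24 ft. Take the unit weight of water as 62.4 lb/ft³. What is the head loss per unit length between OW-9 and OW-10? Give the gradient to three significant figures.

Pressure head at OW-9: ψ = 144·P/γ = 144 × 50.9 / 62.4 = 117.46 ft.
Total head at OW-9: h = z + ψ = 144.01 + 117.46 = 261.47 ft.
Total head at OW-10: h = 243.24 ft (water level in the piezometer is the total head).
Head difference: h(OW-9) − h(OW-10) = 261.47 − 243.24 = 18.23 ft.
Hydraulic gradient: i = |Δh| / L = 18.23 / 3493 = 0.00522.

i ≈ 0.00522 ft/ft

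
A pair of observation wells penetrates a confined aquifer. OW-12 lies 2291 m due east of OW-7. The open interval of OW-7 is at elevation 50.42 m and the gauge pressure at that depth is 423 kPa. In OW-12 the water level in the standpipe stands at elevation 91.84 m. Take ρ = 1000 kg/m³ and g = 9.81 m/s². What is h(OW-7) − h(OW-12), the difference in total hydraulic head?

Δh ≈ 1.70 m

Pressure head at OW-7: ψ = P/(ρg) = 423×1000 / (1000 × 9.81) = 43.12 m.
Total head at OW-7: h = z + ψ = 50.42 + 43.12 = 93.54 m.
Total head at OW-12: h = 91.84 m (water level in the piezometer is the total head).
Head difference: h(OW-7) − h(OW-12) = 93.54 − 91.84 = 1.70 m.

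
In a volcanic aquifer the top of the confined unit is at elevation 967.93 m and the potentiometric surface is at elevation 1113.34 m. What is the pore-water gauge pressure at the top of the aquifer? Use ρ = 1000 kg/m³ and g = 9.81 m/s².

Pressure head at the aquifer top: ψ = h − z = 1113.34 − 967.93 = 145.41 m.
P = ρgψ = 1000 × 9.81 × 145.41 = 1426472 Pa ≈ 1430 kPa.

P ≈ 1430 kPa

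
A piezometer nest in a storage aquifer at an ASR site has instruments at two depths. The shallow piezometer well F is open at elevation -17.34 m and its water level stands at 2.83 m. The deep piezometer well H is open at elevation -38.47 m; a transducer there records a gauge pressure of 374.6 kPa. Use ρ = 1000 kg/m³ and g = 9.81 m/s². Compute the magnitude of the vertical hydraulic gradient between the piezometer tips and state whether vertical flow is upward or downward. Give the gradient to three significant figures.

|i_v| ≈ 0.147; vertical flow is downward

Total head at well F: h = 2.83 m (water level in the standpipe).
Pressure head at well H: ψ = P/(ρg) = 374.6×1000 / (1000 × 9.81) = 38.19 m.
Total head at well H: h = z + ψ = -38.47 + 38.19 = -0.28 m.
Δh = h(well F) − h(well H) = 2.83 − (-0.28) = 3.11 m.
Vertical separation Δz = -17.34 − (-38.47) = 21.13 m.
|i_v| = |Δh| / Δz = 3.11 / 21.13 = 0.147.
Head is higher in the shallow piezometer, so vertical flow is downward (recharge condition).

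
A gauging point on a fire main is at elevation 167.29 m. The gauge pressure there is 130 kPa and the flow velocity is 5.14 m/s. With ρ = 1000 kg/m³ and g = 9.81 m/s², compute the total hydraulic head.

h ≈ 181.89 m

Pressure head ψ = P/(ρg) = 130×1000 / (1000 × 9.81) = 13.25 m.
Velocity head = v²/(2g) = 5.14² / (2 × 9.81) = 1.347 m.
h = z + ψ + v²/(2g) = 167.29 + 13.25 + 1.347 = 181.89 m.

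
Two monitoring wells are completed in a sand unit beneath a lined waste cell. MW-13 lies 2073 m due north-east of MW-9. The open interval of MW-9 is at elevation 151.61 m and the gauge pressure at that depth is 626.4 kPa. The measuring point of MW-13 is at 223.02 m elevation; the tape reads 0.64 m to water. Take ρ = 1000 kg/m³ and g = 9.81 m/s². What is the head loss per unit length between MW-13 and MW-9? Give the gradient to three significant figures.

i ≈ 0.00334 m/m

Pressure head at MW-9: ψ = P/(ρg) = 626.4×1000 / (1000 × 9.81) = 63.85 m.
Total head at MW-9: h = z + ψ = 151.61 + 63.85 = 215.46 m.
Total head at MW-13: h = 223.02 − 0.64 = 222.38 m.
Head difference: h(MW-9) − h(MW-13) = 215.46 − 222.38 = -6.92 m.
Hydraulic gradient: i = |Δh| / L = 6.92 / 2073 = 0.00334.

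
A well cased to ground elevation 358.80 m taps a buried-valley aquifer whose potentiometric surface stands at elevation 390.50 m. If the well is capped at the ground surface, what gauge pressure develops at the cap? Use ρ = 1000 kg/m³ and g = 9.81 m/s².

P ≈ 311 kPa

Head above the cap: Δh = 390.50 − 358.80 = 31.70 m.
P = ρgΔh = 1000 × 9.81 × 31.70 = 310977 Pa ≈ 311 kPa.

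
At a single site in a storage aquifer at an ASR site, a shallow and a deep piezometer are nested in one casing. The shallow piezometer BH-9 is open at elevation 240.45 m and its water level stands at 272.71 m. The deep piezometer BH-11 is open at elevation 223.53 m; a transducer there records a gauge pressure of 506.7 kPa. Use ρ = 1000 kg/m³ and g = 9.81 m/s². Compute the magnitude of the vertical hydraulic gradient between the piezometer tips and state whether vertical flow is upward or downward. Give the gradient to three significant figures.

|i_v| ≈ 0.146; vertical flow is upward

Total head at BH-9: h = 272.71 m (water level in the standpipe).
Pressure head at BH-11: ψ = P/(ρg) = 506.7×1000 / (1000 × 9.81) = 51.65 m.
Total head at BH-11: h = z + ψ = 223.53 + 51.65 = 275.18 m.
Δh = h(BH-9) − h(BH-11) = 272.71 − 275.18 = -2.47 m.
Vertical separation Δz = 240.45 − 223.53 = 16.92 m.
|i_v| = |Δh| / Δz = 2.47 / 16.92 = 0.146.
Head is higher in the deep piezometer, so vertical flow is upward (discharge condition).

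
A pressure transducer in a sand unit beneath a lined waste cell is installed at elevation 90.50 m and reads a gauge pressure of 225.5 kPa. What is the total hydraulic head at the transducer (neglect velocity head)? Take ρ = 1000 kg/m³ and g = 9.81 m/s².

ψ = P/(ρg) = 225.5×1000 / (1000 × 9.81) = 22.99 m.
h = z + ψ = 90.50 + 22.99 = 113.49 m.

h ≈ 113.49 m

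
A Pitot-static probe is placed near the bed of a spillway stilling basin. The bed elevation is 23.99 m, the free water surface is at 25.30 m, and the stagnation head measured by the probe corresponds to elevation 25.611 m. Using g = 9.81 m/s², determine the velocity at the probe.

Near the bed, under hydrostatic conditions, the piezometric head (z + ψ) equals the free-surface elevation, 25.30 m.
Velocity head = total − piezometric = 25.611 − 25.30 = 0.311 m.
v = √(2g·h_v) = √(2 × 9.81 × 0.311) = 2.47 m/s.

v ≈ 2.47 m/s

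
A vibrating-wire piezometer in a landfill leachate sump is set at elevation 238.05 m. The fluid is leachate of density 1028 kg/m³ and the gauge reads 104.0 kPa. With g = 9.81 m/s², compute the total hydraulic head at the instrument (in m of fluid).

h ≈ 248.36 m

ψ = P/(ρg) = 104.0×1000 / (1028 × 9.81) = 10.31 m.
h = z + ψ = 238.05 + 10.31 = 248.36 m.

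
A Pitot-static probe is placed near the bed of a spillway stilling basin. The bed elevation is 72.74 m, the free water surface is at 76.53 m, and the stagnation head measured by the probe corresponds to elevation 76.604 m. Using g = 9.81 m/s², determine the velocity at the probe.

Near the bed, under hydrostatic conditions, the piezometric head (z + ψ) equals the free-surface elevation, 76.53 m.
Velocity head = total − piezometric = 76.604 − 76.53 = 0.074 m.
v = √(2g·h_v) = √(2 × 9.81 × 0.074) = 1.20 m/s.

v ≈ 1.20 m/s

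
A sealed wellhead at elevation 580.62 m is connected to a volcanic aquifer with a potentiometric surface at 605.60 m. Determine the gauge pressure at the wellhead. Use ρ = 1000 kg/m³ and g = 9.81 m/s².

P ≈ 245 kPa

Head above the cap: Δh = 605.60 − 580.62 = 24.98 m.
P = ρgΔh = 1000 × 9.81 × 24.98 = 245054 Pa ≈ 245 kPa.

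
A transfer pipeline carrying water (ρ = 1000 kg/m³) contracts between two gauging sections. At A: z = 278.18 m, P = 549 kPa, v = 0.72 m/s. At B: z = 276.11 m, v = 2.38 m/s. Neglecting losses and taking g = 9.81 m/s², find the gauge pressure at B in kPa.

P₂ ≈ 567 kPa

Pressure head at A: ψ₁ = P₁/(ρg) = 549×1000 / (1000 × 9.81) = 55.96 m.
Velocity heads: v₁²/2g = 0.72²/19.62 = 0.026 m; v₂²/2g = 2.38²/19.62 = 0.289 m.
Total head H = z₁ + ψ₁ + v₁²/2g = 278.18 + 55.96 + 0.026 = 334.17 m.
ψ₂ = H − z₂ − v₂²/2g = 334.17 − 276.11 − 0.289 = 57.77 m.
P₂ = ρgψ₂ = 1000 × 9.81 × 57.77 ≈ 567 kPa.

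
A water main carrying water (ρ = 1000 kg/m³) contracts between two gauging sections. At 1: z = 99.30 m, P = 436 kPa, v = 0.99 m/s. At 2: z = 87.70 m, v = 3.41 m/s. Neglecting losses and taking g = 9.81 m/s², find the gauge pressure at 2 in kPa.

Pressure head at 1: ψ₁ = P₁/(ρg) = 436×1000 / (1000 × 9.81) = 44.44 m.
Velocity heads: v₁²/2g = 0.99²/19.62 = 0.050 m; v₂²/2g = 3.41²/19.62 = 0.593 m.
Total head H = z₁ + ψ₁ + v₁²/2g = 99.30 + 44.44 + 0.050 = 143.79 m.
ψ₂ = H − z₂ − v₂²/2g = 143.79 − 87.70 − 0.593 = 55.50 m.
P₂ = ρgψ₂ = 1000 × 9.81 × 55.50 ≈ 544 kPa.

P₂ ≈ 544 kPa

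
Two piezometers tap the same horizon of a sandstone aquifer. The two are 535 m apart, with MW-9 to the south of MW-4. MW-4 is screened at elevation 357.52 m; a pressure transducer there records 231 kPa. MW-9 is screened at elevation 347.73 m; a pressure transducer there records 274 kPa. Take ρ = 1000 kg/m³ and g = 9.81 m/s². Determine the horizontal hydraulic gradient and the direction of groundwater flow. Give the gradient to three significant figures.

Pressure head at MW-4: ψ = P/(ρg) = 231×1000 / (1000 × 9.81) = 23.55 m.
Total head at MW-4: h = z + ψ = 357.52 + 23.55 = 381.07 m.
Pressure head at MW-9: ψ = P/(ρg) = 274×1000 / (1000 × 9.81) = 27.93 m.
Total head at MW-9: h = z + ψ = 347.73 + 27.93 = 375.66 m.
Head difference: h(MW-4) − h(MW-9) = 381.07 − 375.66 = 5.41 m.
Hydraulic gradient: i = |Δh| / L = 5.41 / 535 = 0.0101.
Flow is from higher to lower head: from MW-4 toward MW-9, i.e. toward the south.

i ≈ 0.0101; groundwater flows toward the south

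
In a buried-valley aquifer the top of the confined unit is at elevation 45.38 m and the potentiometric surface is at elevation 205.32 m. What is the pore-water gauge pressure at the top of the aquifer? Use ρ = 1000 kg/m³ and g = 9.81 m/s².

Pressure head at the aquifer top: ψ = h − z = 205.32 − 45.38 = 159.94 m.
P = ρgψ = 1000 × 9.81 × 159.94 = 1569011 Pa ≈ 1570 kPa.

P ≈ 1570 kPa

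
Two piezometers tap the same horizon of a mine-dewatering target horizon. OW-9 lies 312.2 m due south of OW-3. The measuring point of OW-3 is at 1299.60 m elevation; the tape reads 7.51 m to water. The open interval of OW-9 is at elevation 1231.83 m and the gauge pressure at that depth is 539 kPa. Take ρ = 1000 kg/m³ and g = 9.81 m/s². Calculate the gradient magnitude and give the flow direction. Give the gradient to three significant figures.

i ≈ 0.0170; groundwater flows toward the south

Total head at OW-3: h = 1299.60 − 7.51 = 1292.09 m.
Pressure head at OW-9: ψ = P/(ρg) = 539×1000 / (1000 × 9.81) = 54.94 m.
Total head at OW-9: h = z + ψ = 1231.83 + 54.94 = 1286.77 m.
Head difference: h(OW-3) − h(OW-9) = 1292.09 − 1286.77 = 5.32 m.
Hydraulic gradient: i = |Δh| / L = 5.32 / 312.2 = 0.0170.
Flow is from higher to lower head: from OW-3 toward OW-9, i.e. toward the south.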